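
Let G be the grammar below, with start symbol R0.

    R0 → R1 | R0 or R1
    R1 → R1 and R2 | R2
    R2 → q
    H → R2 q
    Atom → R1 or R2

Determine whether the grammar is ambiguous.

(H, Atom are unreachable from R0, so their rules don't affect L(R0).) R0 → R0 or R1 | R1  ;  R1 → R1 and R2 | R2  — a left-associative chain with R2 at the bottom. Each string factors uniquely by precedence.

Unambiguous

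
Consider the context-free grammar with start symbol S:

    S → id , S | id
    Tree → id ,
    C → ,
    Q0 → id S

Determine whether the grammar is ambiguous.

Unambiguous

(Tree, C, Q0 are unreachable from S, so their rules don't affect L(S).) Right-recursive list with a separator: after each atom, whether the separator follows determines the rule. One parse per string.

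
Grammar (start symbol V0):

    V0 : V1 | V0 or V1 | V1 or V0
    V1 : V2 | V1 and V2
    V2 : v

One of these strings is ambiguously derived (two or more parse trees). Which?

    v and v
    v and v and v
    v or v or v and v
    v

v and v: 1 tree
v and v and v: 1 tree
v or v or v and v: 4 trees
v: 1 tree

v or v or v and v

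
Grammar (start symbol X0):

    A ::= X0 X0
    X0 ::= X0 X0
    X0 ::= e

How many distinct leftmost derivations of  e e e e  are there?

Parse trees for e e e e:
  [X0 [X0 e] [X0 [X0 e] [X0 [X0 e] [X0 e]]]]
  [X0 [X0 e] [X0 [X0 [X0 e] [X0 e]] [X0 e]]]
  [X0 [X0 [X0 e] [X0 e]] [X0 [X0 e] [X0 e]]]
  [X0 [X0 [X0 e] [X0 [X0 e] [X0 e]]] [X0 e]]
  [X0 [X0 [X0 [X0 e] [X0 e]] [X0 e]] [X0 e]]

5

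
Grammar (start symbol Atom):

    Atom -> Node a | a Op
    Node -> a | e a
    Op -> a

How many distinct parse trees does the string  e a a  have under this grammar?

1

Parse trees for e a a:
  [Atom [Node e a] a]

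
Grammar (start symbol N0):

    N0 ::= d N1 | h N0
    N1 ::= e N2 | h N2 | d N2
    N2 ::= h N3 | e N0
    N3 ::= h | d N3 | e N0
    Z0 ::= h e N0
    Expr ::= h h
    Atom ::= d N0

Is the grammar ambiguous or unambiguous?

Unambiguous

Only N0, N1, N2, N3 are reachable from N0; ignoring the rest: Each reachable nonterminal has at most one production per leading terminal, and all productions are right-linear; the derivation is determined token-by-token.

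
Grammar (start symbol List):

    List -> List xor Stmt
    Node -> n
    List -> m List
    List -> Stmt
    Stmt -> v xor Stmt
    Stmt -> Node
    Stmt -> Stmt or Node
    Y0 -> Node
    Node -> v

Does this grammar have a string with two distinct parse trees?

Ambiguous

Witness: v xor n

Derivation 1: List ⇒ List xor Stmt ⇒ Stmt xor Stmt ⇒ Node xor Stmt ⇒ v xor Stmt ⇒ v xor Node ⇒ v xor n
Derivation 2: List ⇒ Stmt ⇒ v xor Stmt ⇒ v xor Node ⇒ v xor n

Two distinct leftmost derivations for the same string.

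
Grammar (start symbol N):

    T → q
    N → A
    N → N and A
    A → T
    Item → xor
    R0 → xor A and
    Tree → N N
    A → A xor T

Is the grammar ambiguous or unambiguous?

Only N, A, T are reachable from N; ignoring the rest: The grammar is stratified — N handles 'and' (left-recursive), A handles 'xor', T atoms. Each operator has a fixed associativity and precedence level, so every string has one parse.

Unambiguous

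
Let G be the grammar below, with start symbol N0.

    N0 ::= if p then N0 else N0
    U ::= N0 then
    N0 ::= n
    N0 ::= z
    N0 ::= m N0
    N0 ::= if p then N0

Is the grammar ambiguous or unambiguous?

Ambiguous

Witness: if p then if p then n else n

Derivation 1: N0 ⇒ if p then N0 else N0 ⇒ if p then if p then N0 else N0 ⇒ if p then if p then n else N0 ⇒ if p then if p then n else n
Derivation 2: N0 ⇒ if p then N0 ⇒ if p then if p then N0 else N0 ⇒ if p then if p then n else N0 ⇒ if p then if p then n else n

Two distinct leftmost derivations for the same string.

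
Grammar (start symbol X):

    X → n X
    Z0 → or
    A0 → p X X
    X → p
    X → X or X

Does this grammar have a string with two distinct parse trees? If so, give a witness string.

Witness: n p or p

Derivation 1: X ⇒ n X ⇒ n X or X ⇒ n p or X ⇒ n p or p
Derivation 2: X ⇒ X or X ⇒ n X or X ⇒ n p or X ⇒ n p or p

Two distinct leftmost derivations for the same string.

Ambiguous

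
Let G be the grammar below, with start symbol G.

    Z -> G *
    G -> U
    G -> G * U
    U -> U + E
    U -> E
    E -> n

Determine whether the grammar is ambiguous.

Unambiguous

Only G, U, E are reachable from G; ignoring the rest: G → G * U | U  ;  U → U + E | E  — a left-associative chain with E at the bottom. Each string factors uniquely by precedence.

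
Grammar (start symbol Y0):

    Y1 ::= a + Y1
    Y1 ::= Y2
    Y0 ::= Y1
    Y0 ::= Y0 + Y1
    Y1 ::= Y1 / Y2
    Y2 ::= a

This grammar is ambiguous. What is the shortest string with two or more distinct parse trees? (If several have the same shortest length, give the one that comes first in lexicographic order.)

length 1: no string has ≥2 trees
length 3: a + a has 2 parse trees

Two derivations of a + a:
  Y0 ⇒ Y1 ⇒ a + Y1 ⇒ a + Y2 ⇒ a + a
  Y0 ⇒ Y0 + Y1 ⇒ Y1 + Y1 ⇒ Y2 + Y1 ⇒ a + Y1 ⇒ a + Y2 ⇒ a + a

a + a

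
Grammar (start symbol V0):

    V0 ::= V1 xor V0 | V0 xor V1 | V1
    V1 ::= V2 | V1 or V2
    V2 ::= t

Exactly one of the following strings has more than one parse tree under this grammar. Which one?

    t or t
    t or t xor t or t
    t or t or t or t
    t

t or t: 1 tree
t or t xor t or t: 2 trees
t or t or t or t: 1 tree
t: 1 tree

t or t xor t or t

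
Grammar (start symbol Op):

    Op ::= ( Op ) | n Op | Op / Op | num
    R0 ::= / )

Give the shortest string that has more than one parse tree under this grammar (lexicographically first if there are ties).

length 1: no string has ≥2 trees
length 2: no string has ≥2 trees
length 3: no string has ≥2 trees
length 4: n num / num has 2 parse trees

Two derivations of n num / num:
  Op ⇒ n Op ⇒ n Op / Op ⇒ n num / Op ⇒ n num / num
  Op ⇒ Op / Op ⇒ n Op / Op ⇒ n num / Op ⇒ n num / num

n num / num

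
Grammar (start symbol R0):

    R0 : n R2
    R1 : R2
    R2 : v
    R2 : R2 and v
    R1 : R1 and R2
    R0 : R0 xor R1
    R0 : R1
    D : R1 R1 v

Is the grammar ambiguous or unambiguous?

Ambiguous

Witness: v and v

Derivation 1: R0 ⇒ R1 ⇒ R2 ⇒ R2 and v ⇒ v and v
Derivation 2: R0 ⇒ R1 ⇒ R1 and R2 ⇒ R2 and R2 ⇒ v and R2 ⇒ v and v

Two distinct leftmost derivations for the same string.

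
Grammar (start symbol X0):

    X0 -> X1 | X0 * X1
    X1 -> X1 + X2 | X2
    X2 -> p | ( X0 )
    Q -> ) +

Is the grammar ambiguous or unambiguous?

Only X0, X1, X2 are reachable from X0; ignoring the rest: X0 → X0 * X1 | X1  ;  X1 → X1 + X2 | X2  — a left-associative chain with X2 at the bottom. Each string factors uniquely by precedence.

Unambiguous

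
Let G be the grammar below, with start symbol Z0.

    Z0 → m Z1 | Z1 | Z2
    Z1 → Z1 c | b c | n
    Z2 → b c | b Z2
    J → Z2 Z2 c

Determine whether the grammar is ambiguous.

Ambiguous

Witness: b c

Derivation 1: Z0 ⇒ Z1 ⇒ b c
Derivation 2: Z0 ⇒ Z2 ⇒ b c

Two distinct leftmost derivations for the same string.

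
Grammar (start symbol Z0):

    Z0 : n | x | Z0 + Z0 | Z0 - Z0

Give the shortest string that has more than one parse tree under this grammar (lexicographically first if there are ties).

n + n + n

length 1: no string has ≥2 trees
length 3: no string has ≥2 trees
length 5: n + n + n has 2 parse trees

Two derivations of n + n + n:
  Z0 ⇒ Z0 + Z0 ⇒ n + Z0 ⇒ n + Z0 + Z0 ⇒ n + n + Z0 ⇒ n + n + n
  Z0 ⇒ Z0 + Z0 ⇒ Z0 + Z0 + Z0 ⇒ n + Z0 + Z0 ⇒ n + n + Z0 ⇒ n + n + n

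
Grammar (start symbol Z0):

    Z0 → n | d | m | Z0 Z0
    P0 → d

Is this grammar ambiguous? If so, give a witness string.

Witness: d d d

Derivation 1: Z0 ⇒ Z0 Z0 ⇒ d Z0 ⇒ d Z0 Z0 ⇒ d d Z0 ⇒ d d d
Derivation 2: Z0 ⇒ Z0 Z0 ⇒ Z0 Z0 Z0 ⇒ d Z0 Z0 ⇒ d d Z0 ⇒ d d d

Two distinct leftmost derivations for the same string.

Ambiguous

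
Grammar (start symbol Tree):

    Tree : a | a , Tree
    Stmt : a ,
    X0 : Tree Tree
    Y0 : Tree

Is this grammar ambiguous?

Only Tree is reachable from Tree; ignoring the rest: Right-recursive list with a separator: after each atom, whether the separator follows determines the rule. One parse per string.

Unambiguous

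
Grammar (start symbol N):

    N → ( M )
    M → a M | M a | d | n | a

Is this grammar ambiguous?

Witness: ( a a )

Derivation 1: N ⇒ ( M ) ⇒ ( a M ) ⇒ ( a a )
Derivation 2: N ⇒ ( M ) ⇒ ( M a ) ⇒ ( a a )

Two distinct leftmost derivations for the same string.

Ambiguous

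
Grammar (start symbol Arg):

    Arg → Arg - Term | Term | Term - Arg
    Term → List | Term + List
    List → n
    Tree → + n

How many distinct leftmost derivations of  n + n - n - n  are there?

Parse trees for n + n - n - n:
  [Arg [Arg [Arg [Term [Term [List n]] + [List n]]] - [Term [List n]]] - [Term [List n]]]
  [Arg [Arg [Term [Term [List n]] + [List n]] - [Arg [Term [List n]]]] - [Term [List n]]]
  [Arg [Term [Term [List n]] + [List n]] - [Arg [Arg [Term [List n]]] - [Term [List n]]]]
  [Arg [Term [Term [List n]] + [List n]] - [Arg [Term [List n]] - [Arg [Term [List n]]]]]

4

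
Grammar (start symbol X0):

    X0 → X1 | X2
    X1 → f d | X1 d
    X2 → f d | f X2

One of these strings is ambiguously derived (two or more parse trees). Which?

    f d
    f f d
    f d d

f d: 2 trees
f f d: 1 tree
f d d: 1 tree

f d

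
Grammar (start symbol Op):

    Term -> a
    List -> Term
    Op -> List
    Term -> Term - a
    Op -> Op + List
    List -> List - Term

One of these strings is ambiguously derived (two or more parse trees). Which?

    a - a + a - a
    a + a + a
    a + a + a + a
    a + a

a - a + a - a

a - a + a - a: 4 trees
a + a + a: 1 tree
a + a + a + a: 1 tree
a + a: 1 tree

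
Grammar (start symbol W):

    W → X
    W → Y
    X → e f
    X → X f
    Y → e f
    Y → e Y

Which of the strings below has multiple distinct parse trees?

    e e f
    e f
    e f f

e f

e e f: 1 tree
e f: 2 trees
e f f: 1 tree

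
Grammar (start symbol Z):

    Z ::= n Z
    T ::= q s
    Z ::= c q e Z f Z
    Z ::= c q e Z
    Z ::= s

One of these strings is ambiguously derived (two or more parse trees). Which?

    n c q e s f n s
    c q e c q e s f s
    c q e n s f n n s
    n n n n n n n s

c q e c q e s f s

n c q e s f n s: 1 tree
c q e c q e s f s: 2 trees
c q e n s f n n s: 1 tree
n n n n n n n s: 1 tree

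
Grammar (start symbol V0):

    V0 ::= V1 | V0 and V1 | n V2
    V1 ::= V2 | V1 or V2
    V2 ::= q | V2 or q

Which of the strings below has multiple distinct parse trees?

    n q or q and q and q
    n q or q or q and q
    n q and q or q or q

n q or q and q and q: 1 tree
n q or q or q and q: 1 tree
n q and q or q or q: 4 trees

n q and q or q or q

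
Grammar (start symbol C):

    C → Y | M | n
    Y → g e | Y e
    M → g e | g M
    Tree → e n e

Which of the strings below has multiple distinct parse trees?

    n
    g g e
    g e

g e

n: 1 tree
g g e: 1 tree
g e: 2 trees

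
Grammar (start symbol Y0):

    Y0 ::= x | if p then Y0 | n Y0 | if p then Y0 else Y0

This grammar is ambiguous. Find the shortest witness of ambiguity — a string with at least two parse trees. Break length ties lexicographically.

length 1: no string has ≥2 trees
length 2: no string has ≥2 trees
length 3: no string has ≥2 trees
length 4: no string has ≥2 trees
length 5: no string has ≥2 trees
length 6: no string has ≥2 trees
length 7: no string has ≥2 trees
length 8: no string has ≥2 trees
length 9: if p then if p then x else x has 2 parse trees

Two derivations of if p then if p then x else x:
  Y0 ⇒ if p then Y0 ⇒ if p then if p then Y0 else Y0 ⇒ if p then if p then x else Y0 ⇒ if p then if p then x else x
  Y0 ⇒ if p then Y0 else Y0 ⇒ if p then if p then Y0 else Y0 ⇒ if p then if p then x else Y0 ⇒ if p then if p then x else x

if p then if p then x else x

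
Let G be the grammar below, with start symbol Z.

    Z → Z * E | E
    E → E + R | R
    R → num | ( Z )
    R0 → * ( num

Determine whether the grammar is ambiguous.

(R0 is unreachable from Z, so its rules don't affect L(Z).) Z → Z * E | E  ;  E → E + R | R  — a left-associative chain with R at the bottom. Each string factors uniquely by precedence.

Unambiguous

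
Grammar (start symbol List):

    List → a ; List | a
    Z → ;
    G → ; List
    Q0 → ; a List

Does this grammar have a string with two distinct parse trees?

Unambiguous

Only List is reachable from List; ignoring the rest: The reachable grammar is A → atom sep A | atom. Each atom is followed by either the separator (recurse) or end-of-string (stop) — no choice point.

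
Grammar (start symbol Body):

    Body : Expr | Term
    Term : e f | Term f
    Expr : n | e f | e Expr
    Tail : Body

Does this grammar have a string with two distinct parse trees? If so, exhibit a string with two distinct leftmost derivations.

Witness: e f

Derivation 1: Body ⇒ Expr ⇒ e f
Derivation 2: Body ⇒ Term ⇒ e f

Two distinct leftmost derivations for the same string.

Ambiguous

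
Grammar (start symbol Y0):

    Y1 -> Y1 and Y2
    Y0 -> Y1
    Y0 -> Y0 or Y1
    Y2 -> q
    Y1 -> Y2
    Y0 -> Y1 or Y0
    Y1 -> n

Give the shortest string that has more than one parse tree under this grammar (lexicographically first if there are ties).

length 1: no string has ≥2 trees
length 3: n or n has 2 parse trees

Two derivations of n or n:
  Y0 ⇒ Y0 or Y1 ⇒ Y1 or Y1 ⇒ n or Y1 ⇒ n or n
  Y0 ⇒ Y1 or Y0 ⇒ n or Y0 ⇒ n or Y1 ⇒ n or n

n or n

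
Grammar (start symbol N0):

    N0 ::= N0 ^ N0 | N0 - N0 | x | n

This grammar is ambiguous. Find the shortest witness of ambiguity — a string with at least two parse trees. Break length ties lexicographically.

length 1: no string has ≥2 trees
length 3: no string has ≥2 trees
length 5: n - n - n has 2 parse trees

Two derivations of n - n - n:
  N0 ⇒ N0 - N0 ⇒ N0 - N0 - N0 ⇒ n - N0 - N0 ⇒ n - n - N0 ⇒ n - n - n
  N0 ⇒ N0 - N0 ⇒ n - N0 ⇒ n - N0 - N0 ⇒ n - n - N0 ⇒ n - n - n

n - n - n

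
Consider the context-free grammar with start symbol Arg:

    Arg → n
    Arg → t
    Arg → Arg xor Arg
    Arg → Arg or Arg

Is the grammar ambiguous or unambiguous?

Witness: n or n or n

Derivation 1: Arg ⇒ Arg or Arg ⇒ n or Arg ⇒ n or Arg or Arg ⇒ n or n or Arg ⇒ n or n or n
Derivation 2: Arg ⇒ Arg or Arg ⇒ Arg or Arg or Arg ⇒ n or Arg or Arg ⇒ n or n or Arg ⇒ n or n or n

Two distinct leftmost derivations for the same string.

Ambiguous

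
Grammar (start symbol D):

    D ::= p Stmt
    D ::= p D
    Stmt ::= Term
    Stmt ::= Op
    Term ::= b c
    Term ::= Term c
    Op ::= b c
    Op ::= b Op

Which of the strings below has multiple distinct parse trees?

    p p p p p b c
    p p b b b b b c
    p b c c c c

p p p p p b c

p p p p p b c: 2 trees
p p b b b b b c: 1 tree
p b c c c c: 1 tree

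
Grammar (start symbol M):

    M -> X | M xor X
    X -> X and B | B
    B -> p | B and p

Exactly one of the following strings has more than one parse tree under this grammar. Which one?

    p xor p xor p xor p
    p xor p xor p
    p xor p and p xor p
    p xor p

p xor p xor p xor p: 1 tree
p xor p xor p: 1 tree
p xor p and p xor p: 2 trees
p xor p: 1 tree

p xor p and p xor p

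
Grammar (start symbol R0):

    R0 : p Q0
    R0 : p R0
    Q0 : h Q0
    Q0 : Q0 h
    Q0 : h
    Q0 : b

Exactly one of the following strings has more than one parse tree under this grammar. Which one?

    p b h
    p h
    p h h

p h h

p b h: 1 tree
p h: 1 tree
p h h: 2 trees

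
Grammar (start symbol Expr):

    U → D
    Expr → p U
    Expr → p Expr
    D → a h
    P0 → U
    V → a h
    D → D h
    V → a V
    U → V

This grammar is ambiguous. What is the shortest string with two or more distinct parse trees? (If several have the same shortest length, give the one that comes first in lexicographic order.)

p a h

length 3: p a h has 2 parse trees

Two derivations of p a h:
  Expr ⇒ p U ⇒ p D ⇒ p a h
  Expr ⇒ p U ⇒ p V ⇒ p a h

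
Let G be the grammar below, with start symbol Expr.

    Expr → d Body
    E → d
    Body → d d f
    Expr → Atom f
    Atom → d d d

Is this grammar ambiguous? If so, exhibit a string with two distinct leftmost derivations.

Ambiguous

Witness: d d d f

Derivation 1: Expr ⇒ d Body ⇒ d d d f
Derivation 2: Expr ⇒ Atom f ⇒ d d d f

Two distinct leftmost derivations for the same string.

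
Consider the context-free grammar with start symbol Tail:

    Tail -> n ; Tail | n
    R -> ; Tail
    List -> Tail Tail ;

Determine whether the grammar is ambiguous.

(R, List are unreachable from Tail, so their rules don't affect L(Tail).) Right-recursive list with a separator: after each atom, whether the separator follows determines the rule. One parse per string.

Unambiguous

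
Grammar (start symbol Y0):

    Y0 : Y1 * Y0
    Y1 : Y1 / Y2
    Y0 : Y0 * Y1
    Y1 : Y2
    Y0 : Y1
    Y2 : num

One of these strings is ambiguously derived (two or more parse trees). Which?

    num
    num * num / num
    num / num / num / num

num * num / num

num: 1 tree
num * num / num: 2 trees
num / num / num / num: 1 tree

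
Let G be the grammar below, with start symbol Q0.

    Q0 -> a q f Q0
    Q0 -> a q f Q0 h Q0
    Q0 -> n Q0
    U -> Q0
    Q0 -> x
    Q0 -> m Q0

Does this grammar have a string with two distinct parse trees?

Witness: a q f a q f x h x

Derivation 1: Q0 ⇒ a q f Q0 ⇒ a q f a q f Q0 h Q0 ⇒ a q f a q f x h Q0 ⇒ a q f a q f x h x
Derivation 2: Q0 ⇒ a q f Q0 h Q0 ⇒ a q f a q f Q0 h Q0 ⇒ a q f a q f x h Q0 ⇒ a q f a q f x h x

Two distinct leftmost derivations for the same string.

Ambiguous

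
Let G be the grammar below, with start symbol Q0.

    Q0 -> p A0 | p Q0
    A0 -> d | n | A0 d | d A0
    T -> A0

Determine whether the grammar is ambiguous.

Witness: p d d

Derivation 1: Q0 ⇒ p A0 ⇒ p A0 d ⇒ p d d
Derivation 2: Q0 ⇒ p A0 ⇒ p d A0 ⇒ p d d

Two distinct leftmost derivations for the same string.

Ambiguous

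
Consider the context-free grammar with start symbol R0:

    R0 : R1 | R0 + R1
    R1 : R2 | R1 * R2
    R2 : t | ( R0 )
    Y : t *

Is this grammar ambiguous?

(Y is unreachable from R0, so its rules don't affect L(R0).) The grammar is stratified — R0 handles '+' (left-recursive), R1 handles '*', R2 atoms. Each operator has a fixed associativity and precedence level, so every string has one parse.

Unambiguous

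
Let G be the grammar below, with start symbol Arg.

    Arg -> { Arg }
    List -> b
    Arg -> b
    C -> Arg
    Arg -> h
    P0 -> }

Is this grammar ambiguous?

Only Arg is reachable from Arg; ignoring the rest: Each string is a nest of matched brackets around a single atom. An opening bracket forces the recursive rule; an atom forces the base rule.

Unambiguous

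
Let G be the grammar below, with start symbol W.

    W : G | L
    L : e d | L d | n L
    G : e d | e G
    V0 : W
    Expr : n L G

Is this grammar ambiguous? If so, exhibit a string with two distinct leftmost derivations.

Ambiguous

Witness: e d

Derivation 1: W ⇒ G ⇒ e d
Derivation 2: W ⇒ L ⇒ e d

Two distinct leftmost derivations for the same string.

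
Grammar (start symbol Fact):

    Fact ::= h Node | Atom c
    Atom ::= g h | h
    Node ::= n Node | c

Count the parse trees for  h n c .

1

Parse trees for h n c:
  [Fact h [Node n [Node c]]]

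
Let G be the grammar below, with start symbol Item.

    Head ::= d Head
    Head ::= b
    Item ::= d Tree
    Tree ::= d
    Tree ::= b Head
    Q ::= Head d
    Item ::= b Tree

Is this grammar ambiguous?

Unambiguous

Only Item, Tree, Head are reachable from Item; ignoring the rest: Restricted to the reachable nonterminals, every rule has the form A → t or A → t B, and no two rules for the same A share a first terminal. The grammar encodes a DFA — one run per string.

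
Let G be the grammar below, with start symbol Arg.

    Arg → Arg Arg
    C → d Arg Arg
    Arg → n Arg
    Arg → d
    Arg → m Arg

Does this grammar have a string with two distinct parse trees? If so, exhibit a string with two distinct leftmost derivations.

Ambiguous

Witness: d d d

Derivation 1: Arg ⇒ Arg Arg ⇒ Arg Arg Arg ⇒ d Arg Arg ⇒ d d Arg ⇒ d d d
Derivation 2: Arg ⇒ Arg Arg ⇒ d Arg ⇒ d Arg Arg ⇒ d d Arg ⇒ d d d

Two distinct leftmost derivations for the same string.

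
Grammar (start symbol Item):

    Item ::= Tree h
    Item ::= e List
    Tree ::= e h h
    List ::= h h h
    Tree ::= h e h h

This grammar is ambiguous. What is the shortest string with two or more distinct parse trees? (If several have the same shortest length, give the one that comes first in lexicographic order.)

e h h h

length 4: e h h h has 2 parse trees

Two derivations of e h h h:
  Item ⇒ Tree h ⇒ e h h h
  Item ⇒ e List ⇒ e h h h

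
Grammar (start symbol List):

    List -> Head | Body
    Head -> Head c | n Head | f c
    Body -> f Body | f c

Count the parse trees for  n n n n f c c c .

Parse trees for n n n n f c c c (showing first 6 of 15):
  [List [Head [Head [Head n [Head n [Head n [Head n [Head f c]]]]] c] c]]
  [List [Head [Head n [Head [Head n [Head n [Head n [Head f c]]]] c]] c]]
  [List [Head [Head n [Head n [Head [Head n [Head n [Head f c]]] c]]] c]]
  [List [Head [Head n [Head n [Head n [Head [Head n [Head f c]] c]]]] c]]
  [List [Head [Head n [Head n [Head n [Head n [Head [Head f c] c]]]]] c]]
  [List [Head n [Head [Head [Head n [Head n [Head n [Head f c]]]] c] c]]]

15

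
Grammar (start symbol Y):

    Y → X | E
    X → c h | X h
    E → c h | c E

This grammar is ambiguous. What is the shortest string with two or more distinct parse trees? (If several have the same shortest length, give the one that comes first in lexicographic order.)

length 2: c h has 2 parse trees

Two derivations of c h:
  Y ⇒ X ⇒ c h
  Y ⇒ E ⇒ c h

c h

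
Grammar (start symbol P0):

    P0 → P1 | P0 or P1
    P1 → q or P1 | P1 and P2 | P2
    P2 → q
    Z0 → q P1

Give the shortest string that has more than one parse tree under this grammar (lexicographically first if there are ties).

q or q

length 1: no string has ≥2 trees
length 3: q or q has 2 parse trees

Two derivations of q or q:
  P0 ⇒ P1 ⇒ q or P1 ⇒ q or P2 ⇒ q or q
  P0 ⇒ P0 or P1 ⇒ P1 or P1 ⇒ P2 or P1 ⇒ q or P1 ⇒ q or P2 ⇒ q or q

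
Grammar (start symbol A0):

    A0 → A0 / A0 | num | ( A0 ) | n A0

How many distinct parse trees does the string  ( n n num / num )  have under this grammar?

3

Parse trees for ( n n num / num ):
  [A0 ( [A0 [A0 n [A0 n [A0 num]]] / [A0 num]] )]
  [A0 ( [A0 n [A0 [A0 n [A0 num]] / [A0 num]]] )]
  [A0 ( [A0 n [A0 n [A0 [A0 num] / [A0 num]]]] )]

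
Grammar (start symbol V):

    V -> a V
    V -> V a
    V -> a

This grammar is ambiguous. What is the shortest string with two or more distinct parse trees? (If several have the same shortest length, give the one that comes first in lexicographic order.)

a a

length 1: no string has ≥2 trees
length 2: a a has 2 parse trees

Two derivations of a a:
  V ⇒ a V ⇒ a a
  V ⇒ V a ⇒ a a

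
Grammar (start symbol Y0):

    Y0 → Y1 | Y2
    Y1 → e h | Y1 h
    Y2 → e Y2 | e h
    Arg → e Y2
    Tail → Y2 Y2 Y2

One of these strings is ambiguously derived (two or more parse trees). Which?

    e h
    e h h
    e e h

e h

e h: 2 trees
e h h: 1 tree
e e h: 1 tree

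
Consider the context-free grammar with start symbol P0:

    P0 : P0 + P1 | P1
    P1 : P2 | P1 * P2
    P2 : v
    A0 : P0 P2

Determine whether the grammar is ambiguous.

Unambiguous

Only P0, P1, P2 are reachable from P0; ignoring the rest: P0 → P0 + P1 | P1  ;  P1 → P1 * P2 | P2  — a left-associative chain with P2 at the bottom. Each string factors uniquely by precedence.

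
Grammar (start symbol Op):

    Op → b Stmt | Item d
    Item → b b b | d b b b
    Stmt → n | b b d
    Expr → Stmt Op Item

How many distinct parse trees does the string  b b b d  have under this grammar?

Parse trees for b b b d:
  [Op b [Stmt b b d]]
  [Op [Item b b b] d]

2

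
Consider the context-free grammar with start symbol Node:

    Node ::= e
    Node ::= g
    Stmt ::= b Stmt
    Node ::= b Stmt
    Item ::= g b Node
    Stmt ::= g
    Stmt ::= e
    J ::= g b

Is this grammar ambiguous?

Unambiguous

(J, Item are unreachable from Node, so their rules don't affect L(Node).) Each reachable nonterminal has at most one production per leading terminal, and all productions are right-linear; the derivation is determined token-by-token.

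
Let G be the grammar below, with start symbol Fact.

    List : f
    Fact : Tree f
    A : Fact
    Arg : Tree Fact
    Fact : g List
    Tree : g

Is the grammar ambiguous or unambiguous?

Witness: g f

Derivation 1: Fact ⇒ Tree f ⇒ g f
Derivation 2: Fact ⇒ g List ⇒ g f

Two distinct leftmost derivations for the same string.

Ambiguous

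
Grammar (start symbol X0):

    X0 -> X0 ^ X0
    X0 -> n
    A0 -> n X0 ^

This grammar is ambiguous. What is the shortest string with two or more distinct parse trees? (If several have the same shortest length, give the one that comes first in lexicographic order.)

n ^ n ^ n

length 1: no string has ≥2 trees
length 3: no string has ≥2 trees
length 5: n ^ n ^ n has 2 parse trees

Two derivations of n ^ n ^ n:
  X0 ⇒ X0 ^ X0 ⇒ X0 ^ X0 ^ X0 ⇒ n ^ X0 ^ X0 ⇒ n ^ n ^ X0 ⇒ n ^ n ^ n
  X0 ⇒ X0 ^ X0 ⇒ n ^ X0 ⇒ n ^ X0 ^ X0 ⇒ n ^ n ^ X0 ⇒ n ^ n ^ n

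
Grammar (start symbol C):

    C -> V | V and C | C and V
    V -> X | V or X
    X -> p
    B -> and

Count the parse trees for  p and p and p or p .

4

Parse trees for p and p and p or p:
  [C [V [X p]] and [C [V [X p]] and [C [V [V [X p]] or [X p]]]]]
  [C [V [X p]] and [C [C [V [X p]]] and [V [V [X p]] or [X p]]]]
  [C [C [V [X p]] and [C [V [X p]]]] and [V [V [X p]] or [X p]]]
  [C [C [C [V [X p]]] and [V [X p]]] and [V [V [X p]] or [X p]]]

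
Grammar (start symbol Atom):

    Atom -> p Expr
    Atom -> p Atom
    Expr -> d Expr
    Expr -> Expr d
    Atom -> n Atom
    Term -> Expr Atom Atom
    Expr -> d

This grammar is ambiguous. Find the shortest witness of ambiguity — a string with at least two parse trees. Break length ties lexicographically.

p d d

length 2: no string has ≥2 trees
length 3: p d d has 2 parse trees

Two derivations of p d d:
  Atom ⇒ p Expr ⇒ p d Expr ⇒ p d d
  Atom ⇒ p Expr ⇒ p Expr d ⇒ p d d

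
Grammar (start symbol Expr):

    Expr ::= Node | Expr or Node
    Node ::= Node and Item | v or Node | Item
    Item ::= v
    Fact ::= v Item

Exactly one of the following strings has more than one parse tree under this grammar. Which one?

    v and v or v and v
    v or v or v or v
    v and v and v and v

v and v or v and v: 1 tree
v or v or v or v: 8 trees
v and v and v and v: 1 tree

v or v or v or v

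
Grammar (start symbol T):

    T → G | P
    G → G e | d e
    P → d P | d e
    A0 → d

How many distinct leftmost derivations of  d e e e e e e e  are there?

1

Parse trees for d e e e e e e e:
  [T [G [G [G [G [G [G [G d e] e] e] e] e] e] e]]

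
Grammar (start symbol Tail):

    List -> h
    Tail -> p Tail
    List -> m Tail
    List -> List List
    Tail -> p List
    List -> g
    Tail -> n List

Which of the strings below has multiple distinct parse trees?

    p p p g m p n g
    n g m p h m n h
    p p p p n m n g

p p p g m p n g: 1 tree
n g m p h m n h: 3 trees
p p p p n m n g: 1 tree

n g m p h m n h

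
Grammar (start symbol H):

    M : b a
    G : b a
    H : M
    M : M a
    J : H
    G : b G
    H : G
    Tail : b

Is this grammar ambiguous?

Ambiguous

Witness: b a

Derivation 1: H ⇒ M ⇒ b a
Derivation 2: H ⇒ G ⇒ b a

Two distinct leftmost derivations for the same string.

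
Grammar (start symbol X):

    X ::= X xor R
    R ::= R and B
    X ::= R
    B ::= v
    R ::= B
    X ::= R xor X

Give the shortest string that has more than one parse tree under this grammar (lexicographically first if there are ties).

v xor v

length 1: no string has ≥2 trees
length 3: v xor v has 2 parse trees

Two derivations of v xor v:
  X ⇒ X xor R ⇒ R xor R ⇒ B xor R ⇒ v xor R ⇒ v xor B ⇒ v xor v
  X ⇒ R xor X ⇒ B xor X ⇒ v xor X ⇒ v xor R ⇒ v xor B ⇒ v xor v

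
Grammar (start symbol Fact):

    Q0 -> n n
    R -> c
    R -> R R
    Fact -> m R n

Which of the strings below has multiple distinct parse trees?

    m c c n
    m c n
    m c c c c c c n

m c c c c c c n

m c c n: 1 tree
m c n: 1 tree
m c c c c c c n: 42 trees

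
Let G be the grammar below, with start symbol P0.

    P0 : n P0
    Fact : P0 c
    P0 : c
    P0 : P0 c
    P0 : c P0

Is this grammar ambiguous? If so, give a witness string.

Witness: c c

Derivation 1: P0 ⇒ P0 c ⇒ c c
Derivation 2: P0 ⇒ c P0 ⇒ c c

Two distinct leftmost derivations for the same string.

Ambiguous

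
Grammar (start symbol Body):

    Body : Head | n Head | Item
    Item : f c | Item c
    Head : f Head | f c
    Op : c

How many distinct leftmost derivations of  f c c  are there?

1

Parse trees for f c c:
  [Body [Item [Item f c] c]]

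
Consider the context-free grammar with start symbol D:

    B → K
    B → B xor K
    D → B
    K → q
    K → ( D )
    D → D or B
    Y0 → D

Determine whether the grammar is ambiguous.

Unambiguous

(Y0 is unreachable from D, so its rules don't affect L(D).) This is a standard precedence ladder (D over B over K), with each level left-recursive on its own operator ('or' at D, 'xor' at B). That structure is LR(1), hence unambiguous.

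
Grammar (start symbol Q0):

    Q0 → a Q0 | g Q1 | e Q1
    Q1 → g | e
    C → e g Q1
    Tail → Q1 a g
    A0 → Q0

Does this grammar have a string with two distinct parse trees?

Unambiguous

(C, Tail, A0 are unreachable from Q0, so their rules don't affect L(Q0).) Restricted to the reachable nonterminals, every rule has the form A → t or A → t B, and no two rules for the same A share a first terminal. The grammar encodes a DFA — one run per string.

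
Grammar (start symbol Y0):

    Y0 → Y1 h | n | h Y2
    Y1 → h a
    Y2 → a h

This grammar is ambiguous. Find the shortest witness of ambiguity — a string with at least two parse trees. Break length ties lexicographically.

length 1: no string has ≥2 trees
length 3: h a h has 2 parse trees

Two derivations of h a h:
  Y0 ⇒ Y1 h ⇒ h a h
  Y0 ⇒ h Y2 ⇒ h a h

h a h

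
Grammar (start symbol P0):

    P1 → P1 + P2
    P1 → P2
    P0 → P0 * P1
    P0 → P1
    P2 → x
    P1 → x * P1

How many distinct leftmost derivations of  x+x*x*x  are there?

Parse trees for x+x*x*x:
  [P0 [P0 [P1 [P1 [P2 x]] + [P2 x]]] * [P1 x * [P1 [P2 x]]]]
  [P0 [P0 [P0 [P1 [P1 [P2 x]] + [P2 x]]] * [P1 [P2 x]]] * [P1 [P2 x]]]

2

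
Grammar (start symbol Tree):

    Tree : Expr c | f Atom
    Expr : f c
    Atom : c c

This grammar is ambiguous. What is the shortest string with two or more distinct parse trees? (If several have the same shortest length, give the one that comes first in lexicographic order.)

length 3: f c c has 2 parse trees

Two derivations of f c c:
  Tree ⇒ Expr c ⇒ f c c
  Tree ⇒ f Atom ⇒ f c c

f c c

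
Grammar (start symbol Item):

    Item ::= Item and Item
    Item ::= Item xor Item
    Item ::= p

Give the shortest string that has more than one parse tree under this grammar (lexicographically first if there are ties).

length 1: no string has ≥2 trees
length 3: no string has ≥2 trees
length 5: p and p and p has 2 parse trees

Two derivations of p and p and p:
  Item ⇒ Item and Item ⇒ Item and Item and Item ⇒ p and Item and Item ⇒ p and p and Item ⇒ p and p and p
  Item ⇒ Item and Item ⇒ p and Item ⇒ p and Item and Item ⇒ p and p and Item ⇒ p and p and p

p and p and p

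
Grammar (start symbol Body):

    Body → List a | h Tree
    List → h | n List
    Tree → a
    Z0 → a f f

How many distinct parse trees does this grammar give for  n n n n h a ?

Parse trees for n n n n h a:
  [Body [List n [List n [List n [List n [List h]]]]] a]

1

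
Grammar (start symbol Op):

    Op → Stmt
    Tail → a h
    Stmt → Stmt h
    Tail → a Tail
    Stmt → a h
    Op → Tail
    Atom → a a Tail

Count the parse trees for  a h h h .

1

Parse trees for a h h h:
  [Op [Stmt [Stmt [Stmt a h] h] h]]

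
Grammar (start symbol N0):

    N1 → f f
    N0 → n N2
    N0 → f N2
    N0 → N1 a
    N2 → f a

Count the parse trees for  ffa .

2

Parse trees for ffa:
  [N0 f [N2 f a]]
  [N0 [N1 f f] a]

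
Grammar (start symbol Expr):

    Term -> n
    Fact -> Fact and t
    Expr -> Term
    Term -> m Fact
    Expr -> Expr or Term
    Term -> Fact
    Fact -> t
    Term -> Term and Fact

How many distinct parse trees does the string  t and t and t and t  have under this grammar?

Parse trees for t and t and t and t:
  [Expr [Term [Fact [Fact [Fact [Fact t] and t] and t] and t]]]
  [Expr [Term [Term [Fact t]] and [Fact [Fact [Fact t] and t] and t]]]
  [Expr [Term [Term [Fact [Fact t] and t]] and [Fact [Fact t] and t]]]
  [Expr [Term [Term [Term [Fact t]] and [Fact t]] and [Fact [Fact t] and t]]]
  [Expr [Term [Term [Fact [Fact [Fact t] and t] and t]] and [Fact t]]]
  [Expr [Term [Term [Term [Fact t]] and [Fact [Fact t] and t]] and [Fact t]]]
  [Expr [Term [Term [Term [Fact [Fact t] and t]] and [Fact t]] and [Fact t]]]
  [Expr [Term [Term [Term [Term [Fact t]] and [Fact t]] and [Fact t]] and [Fact t]]]

8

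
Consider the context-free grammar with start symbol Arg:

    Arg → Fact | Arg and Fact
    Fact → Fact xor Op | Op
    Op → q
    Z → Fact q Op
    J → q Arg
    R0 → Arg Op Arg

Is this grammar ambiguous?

Unambiguous

Only Arg, Fact, Op are reachable from Arg; ignoring the rest: Arg → Arg and Fact | Fact  ;  Fact → Fact xor Op | Op  — a left-associative chain with Op at the bottom. Each string factors uniquely by precedence.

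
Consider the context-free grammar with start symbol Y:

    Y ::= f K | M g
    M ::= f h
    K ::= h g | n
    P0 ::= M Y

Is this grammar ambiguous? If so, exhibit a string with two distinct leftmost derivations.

Witness: f h g

Derivation 1: Y ⇒ f K ⇒ f h g
Derivation 2: Y ⇒ M g ⇒ f h g

Two distinct leftmost derivations for the same string.

Ambiguous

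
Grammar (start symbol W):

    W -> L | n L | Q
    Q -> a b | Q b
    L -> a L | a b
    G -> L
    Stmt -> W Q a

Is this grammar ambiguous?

Witness: a b

Derivation 1: W ⇒ L ⇒ a b
Derivation 2: W ⇒ Q ⇒ a b

Two distinct leftmost derivations for the same string.

Ambiguous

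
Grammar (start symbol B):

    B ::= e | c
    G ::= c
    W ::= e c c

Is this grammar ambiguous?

Unambiguous

(G, W are unreachable from B, so their rules don't affect L(B).) Each reachable nonterminal has at most one production per leading terminal, and all productions are right-linear; the derivation is determined token-by-token.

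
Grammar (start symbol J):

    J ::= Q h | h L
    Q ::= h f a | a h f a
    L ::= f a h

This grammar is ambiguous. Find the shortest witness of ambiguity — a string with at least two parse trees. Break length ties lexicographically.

length 4: h f a h has 2 parse trees

Two derivations of h f a h:
  J ⇒ Q h ⇒ h f a h
  J ⇒ h L ⇒ h f a h

h f a h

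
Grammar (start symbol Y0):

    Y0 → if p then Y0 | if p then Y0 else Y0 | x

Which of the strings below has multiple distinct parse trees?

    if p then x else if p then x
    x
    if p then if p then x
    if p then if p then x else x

if p then if p then x else x

if p then x else if p then x: 1 tree
x: 1 tree
if p then if p then x: 1 tree
if p then if p then x else x: 2 trees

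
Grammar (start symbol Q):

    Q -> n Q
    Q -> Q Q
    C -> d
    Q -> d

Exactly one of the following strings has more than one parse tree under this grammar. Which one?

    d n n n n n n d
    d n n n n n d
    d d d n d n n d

d n n n n n n d: 1 tree
d n n n n n d: 1 tree
d d d n d n n d: 19 trees

d d d n d n n d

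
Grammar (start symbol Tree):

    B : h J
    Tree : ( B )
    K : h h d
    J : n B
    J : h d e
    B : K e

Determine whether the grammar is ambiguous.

Ambiguous

Witness: ( h h d e )

Derivation 1: Tree ⇒ ( B ) ⇒ ( h J ) ⇒ ( h h d e )
Derivation 2: Tree ⇒ ( B ) ⇒ ( K e ) ⇒ ( h h d e )

Two distinct leftmost derivations for the same string.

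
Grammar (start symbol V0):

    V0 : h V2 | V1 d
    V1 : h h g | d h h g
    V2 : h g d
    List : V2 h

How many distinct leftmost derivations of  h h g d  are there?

2

Parse trees for h h g d:
  [V0 h [V2 h g d]]
  [V0 [V1 h h g] d]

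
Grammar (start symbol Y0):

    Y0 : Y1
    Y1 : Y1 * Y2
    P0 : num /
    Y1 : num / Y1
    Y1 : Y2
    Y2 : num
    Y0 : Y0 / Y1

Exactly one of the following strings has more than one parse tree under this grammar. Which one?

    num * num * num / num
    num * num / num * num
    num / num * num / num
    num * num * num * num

num / num * num / num

num * num * num / num: 1 tree
num * num / num * num: 1 tree
num / num * num / num: 3 trees
num * num * num * num: 1 tree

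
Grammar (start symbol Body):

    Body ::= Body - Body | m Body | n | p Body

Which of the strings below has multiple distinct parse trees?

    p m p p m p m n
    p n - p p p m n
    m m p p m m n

p n - p p p m n

p m p p m p m n: 1 tree
p n - p p p m n: 2 trees
m m p p m m n: 1 tree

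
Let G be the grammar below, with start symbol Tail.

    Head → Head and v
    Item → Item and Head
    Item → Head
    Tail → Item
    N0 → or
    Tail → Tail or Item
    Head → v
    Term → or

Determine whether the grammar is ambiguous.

Witness: v and v

Derivation 1: Tail ⇒ Item ⇒ Item and Head ⇒ Head and Head ⇒ v and Head ⇒ v and v
Derivation 2: Tail ⇒ Item ⇒ Head ⇒ Head and v ⇒ v and v

Two distinct leftmost derivations for the same string.

Ambiguous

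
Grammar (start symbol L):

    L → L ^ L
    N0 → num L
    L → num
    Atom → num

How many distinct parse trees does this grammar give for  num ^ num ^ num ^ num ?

Parse trees for num ^ num ^ num ^ num:
  [L [L num] ^ [L [L num] ^ [L [L num] ^ [L num]]]]
  [L [L num] ^ [L [L [L num] ^ [L num]] ^ [L num]]]
  [L [L [L num] ^ [L num]] ^ [L [L num] ^ [L num]]]
  [L [L [L num] ^ [L [L num] ^ [L num]]] ^ [L num]]
  [L [L [L [L num] ^ [L num]] ^ [L num]] ^ [L num]]

5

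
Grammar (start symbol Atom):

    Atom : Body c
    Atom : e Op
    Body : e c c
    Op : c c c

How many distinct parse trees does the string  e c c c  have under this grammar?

Parse trees for e c c c:
  [Atom [Body e c c] c]
  [Atom e [Op c c c]]

2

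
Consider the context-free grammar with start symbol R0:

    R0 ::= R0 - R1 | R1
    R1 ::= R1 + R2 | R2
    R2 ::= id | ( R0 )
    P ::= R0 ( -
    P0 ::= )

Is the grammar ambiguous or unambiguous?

Only R0, R1, R2 are reachable from R0; ignoring the rest: The grammar is stratified — R0 handles '-' (left-recursive), R1 handles '+', R2 atoms. Each operator has a fixed associativity and precedence level, so every string has one parse.

Unambiguous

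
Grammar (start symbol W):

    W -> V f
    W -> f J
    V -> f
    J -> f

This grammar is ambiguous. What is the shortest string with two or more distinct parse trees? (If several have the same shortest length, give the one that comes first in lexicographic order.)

f f

length 2: f f has 2 parse trees

Two derivations of f f:
  W ⇒ V f ⇒ f f
  W ⇒ f J ⇒ f f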